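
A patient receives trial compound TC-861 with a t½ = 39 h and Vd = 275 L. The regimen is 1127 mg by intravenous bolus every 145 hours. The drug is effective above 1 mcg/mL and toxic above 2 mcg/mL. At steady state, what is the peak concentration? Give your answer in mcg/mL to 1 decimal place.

4.4 mcg/mL

Over one 145-h interval, 145/39 ≈ 3.7179 half-lives elapse, leaving f ≈ 0.0760 of each dose.
Accumulation ratio R = 1/(1 − f) ≈ 1/0.9240 ≈ 1.0823.
Each bolus raises the concentration by D/Vd = 1127/275 ≈ 4.098 mcg/mL.
Steady-state peak Cmax,ss = C₀·R ≈ 4.098 × 1.0823 ≈ 4.435 mcg/mL.
Peak 4.4 mcg/mL vs MTC 2 mcg/mL: exceeds toxic threshold.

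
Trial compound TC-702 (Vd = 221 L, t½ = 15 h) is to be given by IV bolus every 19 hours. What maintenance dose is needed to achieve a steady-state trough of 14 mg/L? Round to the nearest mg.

4350 mg

τ/t½ = 19/15 ≈ 1.2667, so f = (1/2)^(19/15) ≈ 0.415619.
Cmin,ss = (D/Vd)·f/(1−f), so D = Cmin,ss·Vd·(1−f)/f.
D = 14 × 221 × (1−f)/f ≈ 14 × 221 × 1.40605 ≈ 4350.32 mg.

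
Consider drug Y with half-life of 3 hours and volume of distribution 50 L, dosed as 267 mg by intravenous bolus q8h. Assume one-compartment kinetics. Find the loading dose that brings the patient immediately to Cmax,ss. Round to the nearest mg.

317 mg

f = (1/2)^(8/3) ≈ 0.157490; accumulation ratio R = 1/(1−f) ≈ 1.18693.
Loading dose to hit Cmax,ss on first dose: D_load = D_maint·R ≈ 267 × 1.18693 ≈ 316.91 mg.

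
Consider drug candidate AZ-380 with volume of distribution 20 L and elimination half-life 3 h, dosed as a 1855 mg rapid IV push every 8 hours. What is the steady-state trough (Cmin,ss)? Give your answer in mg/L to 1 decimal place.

17.3 mg/L

τ/t½ = 8/3 ≈ 2.6667, so fraction remaining f = (1/2)^(8/3) ≈ 0.1575.
At steady state, accumulation factor R = 1/(1 − e^(−kτ)) ≈ 1.1869.
Single-dose peak C₀ = D/Vd = 1855/20 ≈ 92.750 mg/L.
Cmax,ss = C₀/(1 − f) ≈ 92.750/0.8425 ≈ 110.089 mg/L.
One interval later, Cmin,ss = Cmax,ss·e^(−kτ) ≈ 110.089 × 0.1575 ≈ 17.339 mg/L.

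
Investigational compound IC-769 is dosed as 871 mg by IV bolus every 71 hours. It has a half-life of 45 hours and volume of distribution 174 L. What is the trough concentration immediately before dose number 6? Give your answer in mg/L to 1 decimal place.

2.5 mg/L

f = (1/2)^(τ/t½) = (1/2)^(71/45) ≈ 0.3350.
C₀ = D/Vd = 871/174 ≈ 5.006 mg/L.
Before the 6th dose, 5 doses have been given. Superposition: Cmin = C₀·(f + f² + … + f^5).
≈ 5.006 × (0.3350 + 0.1122 + 0.0376 + 0.0126 + 0.0042) ≈ 5.006 × 0.5016 ≈ 2.511 mg/L.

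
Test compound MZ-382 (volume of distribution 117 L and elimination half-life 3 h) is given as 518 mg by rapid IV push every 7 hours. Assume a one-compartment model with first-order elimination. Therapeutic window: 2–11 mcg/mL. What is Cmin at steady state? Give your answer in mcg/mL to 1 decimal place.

τ/t½ = 7/3 ≈ 2.3333, so fraction remaining f = (1/2)^(7/3) ≈ 0.1984.
Each bolus raises the concentration by D/Vd = 518/117 ≈ 4.427 mcg/mL.
Steady-state trough Cmin,ss = C₀·f/(1−f) ≈ 4.427 × 0.1984/0.8016 ≈ 1.096 mcg/mL.
Trough 1.1 mcg/mL vs MEC 2 mcg/mL: subtherapeutic.

1.1 mcg/mL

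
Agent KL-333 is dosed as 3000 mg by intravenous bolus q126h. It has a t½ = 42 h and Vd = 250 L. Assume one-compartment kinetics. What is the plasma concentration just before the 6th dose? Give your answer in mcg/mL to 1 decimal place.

f = (1/2)^(τ/t½) = (1/2)^(126/42) ≈ 0.1250.
C₀ = D/Vd = 3000/250 ≈ 12.000 mcg/mL.
Before the 6th dose, 5 doses have been given. Superposition: Cmin = C₀·(f + f² + … + f^5).
≈ 12.000 × (0.1250 + 0.0156 + 0.0020 + 0.0002 + 0.0000) ≈ 12.000 × 0.1428 ≈ 1.714 mcg/mL.

1.7 mcg/mL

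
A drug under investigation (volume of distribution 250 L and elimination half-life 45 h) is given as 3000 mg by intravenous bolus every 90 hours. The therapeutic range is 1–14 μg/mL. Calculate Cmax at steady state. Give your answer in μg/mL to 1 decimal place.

τ = 90 h = 2 half-lives, so f = (1/2)^2 = 0.25.
At steady state, R = 1/(1 − 0.25) = 4/3.
Single-dose peak C₀ = D/Vd = 3000/250 = 12 μg/mL.
Steady-state peak Cmax,ss = C₀·R = 12 × 4/3 ≈ 16.000 μg/mL.
Peak 16.0 μg/mL vs MTC 14 μg/mL: exceeds toxic threshold.

16.0 μg/mL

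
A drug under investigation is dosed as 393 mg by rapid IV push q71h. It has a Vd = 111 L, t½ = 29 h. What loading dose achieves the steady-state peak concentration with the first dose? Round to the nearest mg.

481 mg

f = (1/2)^(71/29) ≈ 0.183230; accumulation ratio R = 1/(1−f) ≈ 1.22433.
Loading dose to hit Cmax,ss on first dose: D_load = D_maint·R ≈ 393 × 1.22433 ≈ 481.16 mg.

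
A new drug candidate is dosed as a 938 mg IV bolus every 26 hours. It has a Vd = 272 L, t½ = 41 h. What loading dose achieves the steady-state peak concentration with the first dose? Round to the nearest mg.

f = (1/2)^(26/41) ≈ 0.644322; accumulation ratio R = 1/(1−f) ≈ 2.81153.
Loading dose to hit Cmax,ss on first dose: D_load = D_maint·R ≈ 938 × 2.81153 ≈ 2637.22 mg.

2637 mg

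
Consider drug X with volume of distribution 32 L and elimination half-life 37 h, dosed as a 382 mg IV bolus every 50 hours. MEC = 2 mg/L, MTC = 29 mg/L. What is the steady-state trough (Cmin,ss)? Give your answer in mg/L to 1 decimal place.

7.7 mg/L

k = ln2/t½ = ln2/37 ≈ 0.018734 h⁻¹; fraction remaining f = e^(−kτ) = e^(−0.018734×50) ≈ 0.3919.
Single-dose peak C₀ = D/Vd = 382/32 ≈ 11.938 mg/L.
Steady-state trough Cmin,ss = C₀·f/(1−f) ≈ 11.938 × 0.3919/0.6081 ≈ 7.694 mg/L.
Trough 7.7 mg/L vs MEC 2 mg/L: adequate.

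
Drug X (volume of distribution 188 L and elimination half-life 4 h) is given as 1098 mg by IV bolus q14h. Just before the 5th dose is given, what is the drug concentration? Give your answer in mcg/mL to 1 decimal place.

0.6 mcg/mL

f = (1/2)^(τ/t½) = (1/2)^(14/4) ≈ 0.0884.
C₀ = D/Vd = 1098/188 ≈ 5.840 mcg/mL.
Before the 5th dose, 4 doses have been given. Superposition: Cmin = C₀·(f + f² + … + f^4).
≈ 5.840 × (0.0884 + 0.0078 + 0.0007 + 0.0001) ≈ 5.840 × 0.0970 ≈ 0.566 mcg/mL.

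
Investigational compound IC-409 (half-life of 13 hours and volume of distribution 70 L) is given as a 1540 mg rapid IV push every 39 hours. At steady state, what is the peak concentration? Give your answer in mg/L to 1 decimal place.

25.1 mg/L

The dosing interval is 3 half-lives, so f = 2^(−3) = 0.125.
Accumulation ratio R = 1/(1 − f) = 1/0.875 = 8/7.
Single-dose peak C₀ = D/Vd = 1540/70 = 22 mg/L.
Steady-state peak Cmax,ss = C₀·R = 22 × 8/7 ≈ 25.143 mg/L.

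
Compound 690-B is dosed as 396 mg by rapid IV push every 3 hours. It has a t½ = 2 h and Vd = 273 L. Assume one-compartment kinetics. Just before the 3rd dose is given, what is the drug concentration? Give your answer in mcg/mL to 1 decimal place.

0.7 mcg/mL

f = (1/2)^(τ/t½) = (1/2)^(3/2) ≈ 0.3536.
C₀ = D/Vd = 396/273 ≈ 1.451 mcg/mL.
Before the 3rd dose, 2 doses have been given. Superposition: Cmin = C₀·(f + f²).
≈ 1.451 × (0.3536 + 0.1250) ≈ 1.451 × 0.4786 ≈ 0.694 mcg/mL.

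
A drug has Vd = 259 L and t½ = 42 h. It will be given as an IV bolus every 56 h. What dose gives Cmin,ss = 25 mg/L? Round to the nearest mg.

9841 mg

τ/t½ = 56/42 ≈ 1.3333, so f = (1/2)^(56/42) ≈ 0.396850.
Cmin,ss = (D/Vd)·f/(1−f), so D = Cmin,ss·Vd·(1−f)/f.
D = 25 × 259 × (1−f)/f ≈ 25 × 259 × 1.51984 ≈ 9840.96 mg.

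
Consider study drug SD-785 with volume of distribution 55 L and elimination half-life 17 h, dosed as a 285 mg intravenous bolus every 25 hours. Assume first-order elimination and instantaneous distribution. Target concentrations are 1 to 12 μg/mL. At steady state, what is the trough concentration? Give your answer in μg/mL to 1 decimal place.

k = ln2/t½ = ln2/17 ≈ 0.040773 h⁻¹; fraction remaining f = e^(−kτ) = e^(−0.040773×25) ≈ 0.3608.
Single-dose peak C₀ = D/Vd = 285/55 ≈ 5.182 μg/mL.
Steady-state trough Cmin,ss = C₀·f/(1−f) ≈ 5.182 × 0.3608/0.6392 ≈ 2.925 μg/mL.
Trough 2.9 μg/mL vs MEC 1 μg/mL: adequate.

2.9 μg/mL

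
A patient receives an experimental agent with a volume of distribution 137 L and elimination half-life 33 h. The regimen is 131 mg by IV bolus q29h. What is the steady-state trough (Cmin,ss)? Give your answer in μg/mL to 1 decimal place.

1.1 μg/mL

Over one 29-h interval, 29/33 ≈ 0.87879 half-lives elapse, leaving f ≈ 0.5438 of each dose.
Single-dose peak C₀ = D/Vd = 131/137 ≈ 0.956 μg/mL.
Steady-state trough Cmin,ss = C₀·f/(1−f) ≈ 0.956 × 0.5438/0.4562 ≈ 1.140 μg/mL.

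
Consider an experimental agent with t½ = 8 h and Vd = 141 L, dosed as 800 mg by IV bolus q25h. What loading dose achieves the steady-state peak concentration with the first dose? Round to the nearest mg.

f = (1/2)^(25/8) ≈ 0.114626; accumulation ratio R = 1/(1−f) ≈ 1.12947.
Loading dose to hit Cmax,ss on first dose: D_load = D_maint·R ≈ 800 × 1.12947 ≈ 903.58 mg.

904 mg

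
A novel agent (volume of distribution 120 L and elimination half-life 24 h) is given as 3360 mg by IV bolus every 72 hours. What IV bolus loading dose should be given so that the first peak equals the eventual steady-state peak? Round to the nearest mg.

3840 mg

f = (1/2)^(72/24) ≈ 0.125000; accumulation ratio R = 1/(1−f) ≈ 1.14286.
Loading dose to hit Cmax,ss on first dose: D_load = D_maint·R ≈ 3360 × 1.14286 ≈ 3840.01 mg.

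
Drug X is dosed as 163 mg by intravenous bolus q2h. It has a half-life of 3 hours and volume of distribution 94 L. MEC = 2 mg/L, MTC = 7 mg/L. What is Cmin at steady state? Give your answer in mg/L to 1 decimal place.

3.0 mg/L

Over one 2-h interval, 2/3 ≈ 0.66667 half-lives elapse, leaving f ≈ 0.6300 of each dose.
At steady state, accumulation factor R = 1/(1 − e^(−kτ)) ≈ 2.7027.
Single-dose peak C₀ = D/Vd = 163/94 ≈ 1.734 mg/L.
Cmax,ss = C₀/(1 − f) ≈ 1.734/0.3700 ≈ 4.686 mg/L.
One interval later, Cmin,ss = Cmax,ss·e^(−kτ) ≈ 4.686 × 0.6300 ≈ 2.952 mg/L.
Trough 3.0 mg/L vs MEC 2 mg/L: adequate.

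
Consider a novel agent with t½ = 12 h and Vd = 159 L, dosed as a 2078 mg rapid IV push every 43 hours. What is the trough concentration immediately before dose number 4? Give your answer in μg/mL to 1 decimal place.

f = (1/2)^(τ/t½) = (1/2)^(43/12) ≈ 0.0834.
C₀ = D/Vd = 2078/159 ≈ 13.069 μg/mL.
Before the 4th dose, 3 doses have been given. Superposition: Cmin = C₀·(f + f² + … + f^3).
≈ 13.069 × (0.0834 + 0.0070 + 0.0006) ≈ 13.069 × 0.0910 ≈ 1.189 μg/mL.

1.2 μg/mL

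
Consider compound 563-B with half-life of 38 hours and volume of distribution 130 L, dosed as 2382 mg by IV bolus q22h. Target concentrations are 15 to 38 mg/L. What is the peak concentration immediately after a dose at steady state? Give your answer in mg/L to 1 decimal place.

55.4 mg/L

Over one 22-h interval, 22/38 ≈ 0.57895 half-lives elapse, leaving f ≈ 0.6695 of each dose.
At steady state, accumulation factor R = 1/(1 − e^(−kτ)) ≈ 3.0257.
Single-dose peak C₀ = D/Vd = 2382/130 ≈ 18.323 mg/L.
Cmax,ss = C₀/(1 − f) ≈ 18.323/0.3305 ≈ 55.440 mg/L.
Peak 55.4 mg/L vs MTC 38 mg/L: exceeds toxic threshold.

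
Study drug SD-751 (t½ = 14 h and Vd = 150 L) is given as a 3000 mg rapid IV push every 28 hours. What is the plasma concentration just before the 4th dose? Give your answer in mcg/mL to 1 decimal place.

f = (1/2)^(τ/t½) = (1/2)^(28/14) ≈ 0.2500.
C₀ = D/Vd = 3000/150 ≈ 20.000 mcg/mL.
Before the 4th dose, 3 doses have been given. Superposition: Cmin = C₀·(f + f² + … + f^3).
≈ 20.000 × (0.2500 + 0.0625 + 0.0156) ≈ 20.000 × 0.3281 ≈ 6.562 mcg/mL.

6.6 mcg/mL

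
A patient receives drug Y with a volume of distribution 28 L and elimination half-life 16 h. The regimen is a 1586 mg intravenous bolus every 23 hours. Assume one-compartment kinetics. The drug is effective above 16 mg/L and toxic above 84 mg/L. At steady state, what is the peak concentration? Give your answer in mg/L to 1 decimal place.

89.8 mg/L

k = ln2/t½ = ln2/16 ≈ 0.043322 h⁻¹; fraction remaining f = e^(−kτ) = e^(−0.043322×23) ≈ 0.3692.
At steady state, accumulation factor R = 1/(1 − e^(−kτ)) ≈ 1.5853.
Single-dose peak C₀ = D/Vd = 1586/28 ≈ 56.643 mg/L.
Steady-state peak Cmax,ss = C₀·R ≈ 56.643 × 1.5853 ≈ 89.796 mg/L.
Peak 89.8 mg/L vs MTC 84 mg/L: exceeds toxic threshold.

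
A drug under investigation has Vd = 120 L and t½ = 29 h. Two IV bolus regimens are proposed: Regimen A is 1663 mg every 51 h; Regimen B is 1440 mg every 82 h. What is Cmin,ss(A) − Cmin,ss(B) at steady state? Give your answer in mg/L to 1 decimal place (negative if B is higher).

Regimen A: f = (1/2)^(51/29) ≈ 0.2955; Cmin,ss = (1663/120)·f/(1−f) ≈ 5.813 mg/L.
Regimen B: f = (1/2)^(82/29) ≈ 0.1409; Cmin,ss = (1440/120)·f/(1−f) ≈ 1.968 mg/L.
Difference ≈ 5.813 − 1.968 ≈ 3.845 mg/L.

3.8 mg/L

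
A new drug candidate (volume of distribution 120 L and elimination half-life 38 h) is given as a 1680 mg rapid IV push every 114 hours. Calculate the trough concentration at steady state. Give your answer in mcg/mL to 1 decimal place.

2.0 mcg/mL

τ = 114 h = 3 half-lives, so f = (1/2)^3 = 0.125.
At steady state, R = 1/(1 − 0.125) = 8/7.
Single-dose peak C₀ = D/Vd = 1680/120 = 14 mcg/mL.
Steady-state peak Cmax,ss = C₀·R = 14 × 8/7 ≈ 16.000 mcg/mL.
Steady-state trough Cmin,ss = Cmax,ss·f ≈ 16.000 × 0.125 ≈ 2.000 mcg/mL.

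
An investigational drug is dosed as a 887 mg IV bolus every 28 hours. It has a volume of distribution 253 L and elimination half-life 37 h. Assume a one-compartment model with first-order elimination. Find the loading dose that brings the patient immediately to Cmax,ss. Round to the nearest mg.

2173 mg

f = (1/2)^(28/37) ≈ 0.591825; accumulation ratio R = 1/(1−f) ≈ 2.44993.
Loading dose to hit Cmax,ss on first dose: D_load = D_maint·R ≈ 887 × 2.44993 ≈ 2173.09 mg.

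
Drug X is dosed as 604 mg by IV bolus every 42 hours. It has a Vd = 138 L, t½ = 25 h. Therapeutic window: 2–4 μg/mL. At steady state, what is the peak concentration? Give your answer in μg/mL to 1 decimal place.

k = ln2/t½ = ln2/25 ≈ 0.027726 h⁻¹; fraction remaining f = e^(−kτ) = e^(−0.027726×42) ≈ 0.3121.
Accumulation ratio R = 1/(1 − f) ≈ 1/0.6879 ≈ 1.4537.
Each bolus raises the concentration by D/Vd = 604/138 ≈ 4.377 μg/mL.
Steady-state peak Cmax,ss = C₀·R ≈ 4.377 × 1.4537 ≈ 6.363 μg/mL.
Peak 6.4 μg/mL vs MTC 4 μg/mL: exceeds toxic threshold.

6.4 μg/mL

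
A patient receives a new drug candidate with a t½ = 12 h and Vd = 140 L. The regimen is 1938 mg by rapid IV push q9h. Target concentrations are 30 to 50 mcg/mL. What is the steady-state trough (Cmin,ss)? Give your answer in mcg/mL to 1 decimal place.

20.3 mcg/mL

τ/t½ = 9/12 ≈ 0.75, so fraction remaining f = (1/2)^(9/12) ≈ 0.5946.
At steady state, accumulation factor R = 1/(1 − e^(−kτ)) ≈ 2.4667.
Each bolus raises the concentration by D/Vd = 1938/140 ≈ 13.843 mcg/mL.
Cmax,ss = C₀/(1 − f) ≈ 13.843/0.4054 ≈ 34.147 mcg/mL.
One interval later, Cmin,ss = Cmax,ss·e^(−kτ) ≈ 34.147 × 0.5946 ≈ 20.304 mcg/mL.
Trough 20.3 mcg/mL vs MEC 30 mcg/mL: subtherapeutic.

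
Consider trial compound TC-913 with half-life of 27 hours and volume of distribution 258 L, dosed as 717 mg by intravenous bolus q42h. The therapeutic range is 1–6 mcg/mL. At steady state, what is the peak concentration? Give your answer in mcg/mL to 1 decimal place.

4.2 mcg/mL

Over one 42-h interval, 42/27 ≈ 1.5556 half-lives elapse, leaving f ≈ 0.3402 of each dose.
At steady state, accumulation factor R = 1/(1 − e^(−kτ)) ≈ 1.5156.
Single-dose peak C₀ = D/Vd = 717/258 ≈ 2.779 mcg/mL.
Steady-state peak Cmax,ss = C₀·R ≈ 2.779 × 1.5156 ≈ 4.212 mcg/mL.
Peak 4.2 mcg/mL vs MTC 6 mcg/mL: below toxic threshold.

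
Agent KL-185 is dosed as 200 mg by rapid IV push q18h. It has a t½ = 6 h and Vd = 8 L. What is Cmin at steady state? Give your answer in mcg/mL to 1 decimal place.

τ = 18 h = 3 half-lives, so f = (1/2)^3 = 0.125.
Accumulation ratio R = 1/(1 − f) = 1/0.875 = 8/7.
Single-dose peak C₀ = D/Vd = 200/8 = 25 mcg/mL.
Steady-state peak Cmax,ss = C₀·R = 25 × 8/7 ≈ 28.571 mcg/mL.
Steady-state trough Cmin,ss = Cmax,ss·f ≈ 28.571 × 0.125 ≈ 3.571 mcg/mL.

3.6 mcg/mL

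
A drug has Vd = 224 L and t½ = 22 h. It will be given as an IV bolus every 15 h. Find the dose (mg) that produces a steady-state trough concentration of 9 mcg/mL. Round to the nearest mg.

1218 mg

τ/t½ = 15/22 ≈ 0.68182, so f = (1/2)^(15/22) ≈ 0.623379.
Cmin,ss = (D/Vd)·f/(1−f), so D = Cmin,ss·Vd·(1−f)/f.
D = 9 × 224 × (1−f)/f ≈ 9 × 224 × 0.60416 ≈ 1217.99 mg.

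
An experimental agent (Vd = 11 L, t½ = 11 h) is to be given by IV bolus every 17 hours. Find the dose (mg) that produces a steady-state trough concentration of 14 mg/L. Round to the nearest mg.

296 mg

τ/t½ = 17/11 ≈ 1.5455, so f = (1/2)^(17/11) ≈ 0.342588.
Cmin,ss = (D/Vd)·f/(1−f), so D = Cmin,ss·Vd·(1−f)/f.
D = 14 × 11 × (1−f)/f ≈ 14 × 11 × 1.91896 ≈ 295.52 mg.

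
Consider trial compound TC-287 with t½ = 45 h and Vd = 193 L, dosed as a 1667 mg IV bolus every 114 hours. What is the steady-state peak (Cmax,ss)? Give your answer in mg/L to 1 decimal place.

10.4 mg/L

Over one 114-h interval, 114/45 ≈ 2.5333 half-lives elapse, leaving f ≈ 0.1727 of each dose.
Accumulation ratio R = 1/(1 − f) ≈ 1/0.8273 ≈ 1.2088.
Each bolus raises the concentration by D/Vd = 1667/193 ≈ 8.637 mg/L.
Steady-state peak Cmax,ss = C₀·R ≈ 8.637 × 1.2088 ≈ 10.440 mg/L.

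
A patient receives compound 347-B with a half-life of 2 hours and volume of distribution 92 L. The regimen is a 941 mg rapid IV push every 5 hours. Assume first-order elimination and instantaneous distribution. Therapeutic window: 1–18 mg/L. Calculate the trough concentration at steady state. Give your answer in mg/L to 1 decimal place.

2.2 mg/L

τ/t½ = 5/2 ≈ 2.5, so fraction remaining f = (1/2)^(5/2) ≈ 0.1768.
At steady state, accumulation factor R = 1/(1 − e^(−kτ)) ≈ 1.2148.
Each bolus raises the concentration by D/Vd = 941/92 ≈ 10.228 mg/L.
Cmax,ss = C₀/(1 − f) ≈ 10.228/0.8232 ≈ 12.425 mg/L.
One interval later, Cmin,ss = Cmax,ss·e^(−kτ) ≈ 12.425 × 0.1768 ≈ 2.197 mg/L.
Trough 2.2 mg/L vs MEC 1 mg/L: adequate.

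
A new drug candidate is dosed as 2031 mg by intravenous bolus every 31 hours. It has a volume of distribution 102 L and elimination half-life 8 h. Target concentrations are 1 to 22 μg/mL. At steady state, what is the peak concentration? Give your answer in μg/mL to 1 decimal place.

21.4 μg/mL

Over one 31-h interval, 31/8 ≈ 3.875 half-lives elapse, leaving f ≈ 0.0682 of each dose.
At steady state, accumulation factor R = 1/(1 − e^(−kτ)) ≈ 1.0732.
Each bolus raises the concentration by D/Vd = 2031/102 ≈ 19.912 μg/mL.
Steady-state peak Cmax,ss = C₀·R ≈ 19.912 × 1.0732 ≈ 21.370 μg/mL.
Peak 21.4 μg/mL vs MTC 22 μg/mL: below toxic threshold.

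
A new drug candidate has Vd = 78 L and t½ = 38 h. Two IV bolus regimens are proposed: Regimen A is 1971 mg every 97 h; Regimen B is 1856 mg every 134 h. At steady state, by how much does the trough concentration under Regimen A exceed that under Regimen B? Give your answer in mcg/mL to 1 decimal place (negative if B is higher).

2.9 mcg/mL

Regimen A: f = (1/2)^(97/38) ≈ 0.1704; Cmin,ss = (1971/78)·f/(1−f) ≈ 5.190 mcg/mL.
Regimen B: f = (1/2)^(134/38) ≈ 0.0868; Cmin,ss = (1856/78)·f/(1−f) ≈ 2.262 mcg/mL.
Difference ≈ 5.190 − 2.262 ≈ 2.928 mcg/mL.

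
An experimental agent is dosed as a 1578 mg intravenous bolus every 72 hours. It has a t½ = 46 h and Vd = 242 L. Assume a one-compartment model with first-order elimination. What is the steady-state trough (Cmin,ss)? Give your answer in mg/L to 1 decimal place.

3.3 mg/L

Over one 72-h interval, 72/46 ≈ 1.5652 half-lives elapse, leaving f ≈ 0.3379 of each dose.
Each bolus raises the concentration by D/Vd = 1578/242 ≈ 6.521 mg/L.
Steady-state trough Cmin,ss = C₀·f/(1−f) ≈ 6.521 × 0.3379/0.6621 ≈ 3.328 mg/L.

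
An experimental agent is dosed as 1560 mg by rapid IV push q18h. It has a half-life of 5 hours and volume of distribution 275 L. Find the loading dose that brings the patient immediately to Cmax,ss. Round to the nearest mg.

f = (1/2)^(18/5) ≈ 0.082469; accumulation ratio R = 1/(1−f) ≈ 1.08988.
Loading dose to hit Cmax,ss on first dose: D_load = D_maint·R ≈ 1560 × 1.08988 ≈ 1700.21 mg.

1700 mg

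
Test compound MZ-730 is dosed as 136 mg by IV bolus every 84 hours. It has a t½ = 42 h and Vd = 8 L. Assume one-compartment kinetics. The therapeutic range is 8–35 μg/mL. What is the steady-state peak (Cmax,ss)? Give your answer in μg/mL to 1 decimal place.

τ = 84 h = 2 half-lives, so f = (1/2)^2 = 0.25.
At steady state, R = 1/(1 − 0.25) = 4/3.
Single-dose peak C₀ = D/Vd = 136/8 = 17 μg/mL.
Steady-state peak Cmax,ss = C₀·R = 17 × 4/3 ≈ 22.667 μg/mL.
Peak 22.7 μg/mL vs MTC 35 μg/mL: below toxic threshold.

22.7 μg/mL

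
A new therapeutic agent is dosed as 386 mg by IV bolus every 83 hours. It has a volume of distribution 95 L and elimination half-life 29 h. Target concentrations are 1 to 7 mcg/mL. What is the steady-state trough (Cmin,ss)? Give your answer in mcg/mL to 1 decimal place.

0.6 mcg/mL

Over one 83-h interval, 83/29 ≈ 2.8621 half-lives elapse, leaving f ≈ 0.1375 of each dose.
Single-dose peak C₀ = D/Vd = 386/95 ≈ 4.063 mcg/mL.
Steady-state trough Cmin,ss = C₀·f/(1−f) ≈ 4.063 × 0.1375/0.8625 ≈ 0.648 mcg/mL.
Trough 0.6 mcg/mL vs MEC 1 mcg/mL: subtherapeutic.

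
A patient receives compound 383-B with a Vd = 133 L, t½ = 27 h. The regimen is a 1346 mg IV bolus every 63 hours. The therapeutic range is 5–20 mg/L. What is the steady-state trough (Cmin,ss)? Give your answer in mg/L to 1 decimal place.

Over one 63-h interval, 63/27 ≈ 2.3333 half-lives elapse, leaving f ≈ 0.1984 of each dose.
At steady state, accumulation factor R = 1/(1 − e^(−kτ)) ≈ 1.2475.
Each bolus raises the concentration by D/Vd = 1346/133 ≈ 10.120 mg/L.
Steady-state peak Cmax,ss = C₀·R ≈ 10.120 × 1.2475 ≈ 12.625 mg/L.
One interval later, Cmin,ss = Cmax,ss·e^(−kτ) ≈ 12.625 × 0.1984 ≈ 2.505 mg/L.
Trough 2.5 mg/L vs MEC 5 mg/L: subtherapeutic.

2.5 mg/L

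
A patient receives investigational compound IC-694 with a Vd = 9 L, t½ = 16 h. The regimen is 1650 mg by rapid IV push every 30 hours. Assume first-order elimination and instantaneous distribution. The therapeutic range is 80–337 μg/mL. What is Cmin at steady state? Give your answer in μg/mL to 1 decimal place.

68.7 μg/mL

Over one 30-h interval, 30/16 ≈ 1.875 half-lives elapse, leaving f ≈ 0.2726 of each dose.
Accumulation ratio R = 1/(1 − f) ≈ 1/0.7274 ≈ 1.3748.
Single-dose peak C₀ = D/Vd = 1650/9 ≈ 183.333 μg/mL.
Steady-state peak Cmax,ss = C₀·R ≈ 183.333 × 1.3748 ≈ 252.046 μg/mL.
Steady-state trough Cmin,ss = Cmax,ss·f ≈ 252.046 × 0.2726 ≈ 68.708 μg/mL.
Trough 68.7 μg/mL vs MEC 80 μg/mL: subtherapeutic.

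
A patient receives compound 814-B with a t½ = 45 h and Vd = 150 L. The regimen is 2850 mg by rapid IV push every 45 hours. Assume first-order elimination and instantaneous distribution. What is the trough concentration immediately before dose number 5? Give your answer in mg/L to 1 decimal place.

17.8 mg/L

f = (1/2)^(τ/t½) = (1/2)^(45/45) ≈ 0.5000.
C₀ = D/Vd = 2850/150 ≈ 19.000 mg/L.
Before the 5th dose, 4 doses have been given. Superposition: Cmin = C₀·(f + f² + … + f^4).
≈ 19.000 × (0.5000 + 0.2500 + 0.1250 + 0.0625) ≈ 19.000 × 0.9375 ≈ 17.812 mg/L.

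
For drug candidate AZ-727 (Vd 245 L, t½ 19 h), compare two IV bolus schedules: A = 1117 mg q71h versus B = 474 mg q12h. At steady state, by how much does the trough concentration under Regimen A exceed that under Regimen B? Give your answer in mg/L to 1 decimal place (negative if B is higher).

Regimen A: f = (1/2)^(71/19) ≈ 0.0750; Cmin,ss = (1117/245)·f/(1−f) ≈ 0.370 mg/L.
Regimen B: f = (1/2)^(12/19) ≈ 0.6455; Cmin,ss = (474/245)·f/(1−f) ≈ 3.523 mg/L.
Difference ≈ 0.370 − 3.523 ≈ -3.153 mg/L.

-3.2 mg/L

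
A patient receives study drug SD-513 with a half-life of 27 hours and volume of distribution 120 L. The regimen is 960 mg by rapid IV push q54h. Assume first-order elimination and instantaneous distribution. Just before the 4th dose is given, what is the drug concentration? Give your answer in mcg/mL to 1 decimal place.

f = (1/2)^(τ/t½) = (1/2)^(54/27) ≈ 0.2500.
C₀ = D/Vd = 960/120 ≈ 8.000 mcg/mL.
Before the 4th dose, 3 doses have been given. Superposition: Cmin = C₀·(f + f² + … + f^3).
≈ 8.000 × (0.2500 + 0.0625 + 0.0156) ≈ 8.000 × 0.3281 ≈ 2.625 mcg/mL.

2.6 mcg/mL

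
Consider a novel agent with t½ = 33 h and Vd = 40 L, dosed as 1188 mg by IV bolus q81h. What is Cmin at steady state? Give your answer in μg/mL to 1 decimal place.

τ/t½ = 81/33 ≈ 2.4545, so fraction remaining f = (1/2)^(81/33) ≈ 0.1824.
Single-dose peak C₀ = D/Vd = 1188/40 ≈ 29.700 μg/mL.
Steady-state trough Cmin,ss = C₀·f/(1−f) ≈ 29.700 × 0.1824/0.8176 ≈ 6.626 μg/mL.

6.6 μg/mL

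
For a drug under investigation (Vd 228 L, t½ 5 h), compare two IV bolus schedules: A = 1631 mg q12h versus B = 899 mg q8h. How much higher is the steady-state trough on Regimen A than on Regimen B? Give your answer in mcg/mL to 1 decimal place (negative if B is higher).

-0.3 mcg/mL

Regimen A: f = (1/2)^(12/5) ≈ 0.1895; Cmin,ss = (1631/228)·f/(1−f) ≈ 1.673 mcg/mL.
Regimen B: f = (1/2)^(8/5) ≈ 0.3299; Cmin,ss = (899/228)·f/(1−f) ≈ 1.941 mcg/mL.
Difference ≈ 1.673 − 1.941 ≈ -0.268 mcg/mL.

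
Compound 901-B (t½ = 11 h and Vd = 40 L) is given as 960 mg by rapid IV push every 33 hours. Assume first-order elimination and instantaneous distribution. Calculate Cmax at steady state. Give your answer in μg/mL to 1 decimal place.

27.4 μg/mL

τ = 33 h = 3 half-lives, so f = (1/2)^3 = 0.125.
Accumulation ratio R = 1/(1 − f) = 1/0.875 = 8/7.
Single-dose peak C₀ = D/Vd = 960/40 = 24 μg/mL.
Steady-state peak Cmax,ss = C₀·R = 24 × 8/7 ≈ 27.429 μg/mL.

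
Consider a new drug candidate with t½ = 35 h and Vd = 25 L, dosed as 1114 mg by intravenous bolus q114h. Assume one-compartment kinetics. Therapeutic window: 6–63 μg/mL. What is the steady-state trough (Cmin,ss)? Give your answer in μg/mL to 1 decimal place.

5.2 μg/mL

k = ln2/t½ = ln2/35 ≈ 0.019804 h⁻¹; fraction remaining f = e^(−kτ) = e^(−0.019804×114) ≈ 0.1046.
At steady state, accumulation factor R = 1/(1 − e^(−kτ)) ≈ 1.1168.
Each bolus raises the concentration by D/Vd = 1114/25 ≈ 44.560 μg/mL.
Cmax,ss = C₀/(1 − f) ≈ 44.560/0.8954 ≈ 49.765 μg/mL.
One interval later, Cmin,ss = Cmax,ss·e^(−kτ) ≈ 49.765 × 0.1046 ≈ 5.205 μg/mL.
Trough 5.2 μg/mL vs MEC 6 μg/mL: subtherapeutic.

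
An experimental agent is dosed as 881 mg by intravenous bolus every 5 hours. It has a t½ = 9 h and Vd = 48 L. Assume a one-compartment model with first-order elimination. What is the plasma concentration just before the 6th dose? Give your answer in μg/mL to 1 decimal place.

33.4 μg/mL

f = (1/2)^(τ/t½) = (1/2)^(5/9) ≈ 0.6804.
C₀ = D/Vd = 881/48 ≈ 18.354 μg/mL.
Before the 6th dose, 5 doses have been given. Superposition: Cmin = C₀·(f + f² + … + f^5).
≈ 18.354 × (0.6804 + 0.4629 + 0.3150 + 0.2143 + 0.1458) ≈ 18.354 × 1.8184 ≈ 33.375 μg/mL.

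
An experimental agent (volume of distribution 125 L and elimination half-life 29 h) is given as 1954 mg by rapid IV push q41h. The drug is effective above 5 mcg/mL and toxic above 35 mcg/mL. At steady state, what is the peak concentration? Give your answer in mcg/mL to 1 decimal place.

τ/t½ = 41/29 ≈ 1.4138, so fraction remaining f = (1/2)^(41/29) ≈ 0.3753.
Accumulation ratio R = 1/(1 − f) ≈ 1/0.6247 ≈ 1.6008.
Single-dose peak C₀ = D/Vd = 1954/125 ≈ 15.632 mcg/mL.
Cmax,ss = C₀/(1 − f) ≈ 15.632/0.6247 ≈ 25.023 mcg/mL.
Peak 25.0 mcg/mL vs MTC 35 mcg/mL: below toxic threshold.

25.0 mcg/mL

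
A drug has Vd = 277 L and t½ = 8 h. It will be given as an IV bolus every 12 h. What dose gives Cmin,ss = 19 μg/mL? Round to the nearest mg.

9623 mg

τ/t½ = 12/8 ≈ 1.5, so f = (1/2)^(12/8) ≈ 0.353553.
Cmin,ss = (D/Vd)·f/(1−f), so D = Cmin,ss·Vd·(1−f)/f.
D = 19 × 277 × (1−f)/f ≈ 19 × 277 × 1.82843 ≈ 9623.03 mg.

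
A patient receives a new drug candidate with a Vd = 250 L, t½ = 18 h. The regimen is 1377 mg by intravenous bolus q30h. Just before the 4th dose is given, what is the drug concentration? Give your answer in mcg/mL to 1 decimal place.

2.5 mcg/mL

f = (1/2)^(τ/t½) = (1/2)^(30/18) ≈ 0.3150.
C₀ = D/Vd = 1377/250 ≈ 5.508 mcg/mL.
Before the 4th dose, 3 doses have been given. Superposition: Cmin = C₀·(f + f² + … + f^3).
≈ 5.508 × (0.3150 + 0.0992 + 0.0313) ≈ 5.508 × 0.4455 ≈ 2.454 mcg/mL.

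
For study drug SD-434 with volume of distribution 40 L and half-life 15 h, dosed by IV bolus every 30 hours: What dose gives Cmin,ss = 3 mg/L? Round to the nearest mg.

360 mg

τ/t½ = 30/15 ≈ 2, so f = (1/2)^(30/15) ≈ 0.250000.
Cmin,ss = (D/Vd)·f/(1−f), so D = Cmin,ss·Vd·(1−f)/f.
D = 3 × 40 × (1−f)/f ≈ 3 × 40 × 3.00000 ≈ 360.00 mg.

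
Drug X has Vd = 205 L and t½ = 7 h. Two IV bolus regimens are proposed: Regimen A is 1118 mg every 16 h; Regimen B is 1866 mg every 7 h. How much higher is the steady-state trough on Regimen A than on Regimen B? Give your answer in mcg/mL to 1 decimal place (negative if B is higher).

-7.7 mcg/mL

Regimen A: f = (1/2)^(16/7) ≈ 0.2051; Cmin,ss = (1118/205)·f/(1−f) ≈ 1.407 mcg/mL.
Regimen B: f = (1/2)^(7/7) ≈ 0.5000; Cmin,ss = (1866/205)·f/(1−f) ≈ 9.102 mcg/mL.
Difference ≈ 1.407 − 9.102 ≈ -7.695 mcg/mL.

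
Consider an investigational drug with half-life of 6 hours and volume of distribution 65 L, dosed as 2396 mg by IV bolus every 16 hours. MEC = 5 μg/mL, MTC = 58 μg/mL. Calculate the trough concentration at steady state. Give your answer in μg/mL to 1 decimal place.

Over one 16-h interval, 16/6 ≈ 2.6667 half-lives elapse, leaving f ≈ 0.1575 of each dose.
Accumulation ratio R = 1/(1 − f) ≈ 1/0.8425 ≈ 1.1869.
Single-dose peak C₀ = D/Vd = 2396/65 ≈ 36.862 μg/mL.
Steady-state peak Cmax,ss = C₀·R ≈ 36.862 × 1.1869 ≈ 43.752 μg/mL.
Steady-state trough Cmin,ss = Cmax,ss·f ≈ 43.752 × 0.1575 ≈ 6.891 μg/mL.
Trough 6.9 μg/mL vs MEC 5 μg/mL: adequate.

6.9 μg/mL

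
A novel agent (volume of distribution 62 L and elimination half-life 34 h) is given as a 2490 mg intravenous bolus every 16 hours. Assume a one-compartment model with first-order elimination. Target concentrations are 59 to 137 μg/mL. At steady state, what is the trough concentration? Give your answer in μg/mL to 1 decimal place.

Over one 16-h interval, 16/34 ≈ 0.47059 half-lives elapse, leaving f ≈ 0.7217 of each dose.
Accumulation ratio R = 1/(1 − f) ≈ 1/0.2783 ≈ 3.5932.
Each bolus raises the concentration by D/Vd = 2490/62 ≈ 40.161 μg/mL.
Steady-state peak Cmax,ss = C₀·R ≈ 40.161 × 3.5932 ≈ 144.307 μg/mL.
One interval later, Cmin,ss = Cmax,ss·e^(−kτ) ≈ 144.307 × 0.7217 ≈ 104.146 μg/mL.
Trough 104.1 μg/mL vs MEC 59 μg/mL: adequate.

104.1 μg/mL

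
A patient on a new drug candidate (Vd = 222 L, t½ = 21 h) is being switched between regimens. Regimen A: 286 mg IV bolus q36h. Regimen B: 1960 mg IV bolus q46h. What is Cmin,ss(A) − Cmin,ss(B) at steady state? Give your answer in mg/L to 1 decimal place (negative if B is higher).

-1.9 mg/L

Regimen A: f = (1/2)^(36/21) ≈ 0.3048; Cmin,ss = (286/222)·f/(1−f) ≈ 0.565 mg/L.
Regimen B: f = (1/2)^(46/21) ≈ 0.2191; Cmin,ss = (1960/222)·f/(1−f) ≈ 2.477 mg/L.
Difference ≈ 0.565 − 2.477 ≈ -1.912 mg/L.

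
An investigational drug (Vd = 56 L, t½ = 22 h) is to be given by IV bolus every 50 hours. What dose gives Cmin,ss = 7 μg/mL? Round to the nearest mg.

1502 mg

τ/t½ = 50/22 ≈ 2.2727, so f = (1/2)^(50/22) ≈ 0.206938.
Cmin,ss = (D/Vd)·f/(1−f), so D = Cmin,ss·Vd·(1−f)/f.
D = 7 × 56 × (1−f)/f ≈ 7 × 56 × 3.83237 ≈ 1502.29 mg.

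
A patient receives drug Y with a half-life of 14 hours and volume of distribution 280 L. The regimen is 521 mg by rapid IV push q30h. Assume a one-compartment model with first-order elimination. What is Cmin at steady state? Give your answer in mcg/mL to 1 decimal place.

0.5 mcg/mL

Over one 30-h interval, 30/14 ≈ 2.1429 half-lives elapse, leaving f ≈ 0.2264 of each dose.
Single-dose peak C₀ = D/Vd = 521/280 ≈ 1.861 mcg/mL.
Steady-state trough Cmin,ss = C₀·f/(1−f) ≈ 1.861 × 0.2264/0.7736 ≈ 0.545 mcg/mL.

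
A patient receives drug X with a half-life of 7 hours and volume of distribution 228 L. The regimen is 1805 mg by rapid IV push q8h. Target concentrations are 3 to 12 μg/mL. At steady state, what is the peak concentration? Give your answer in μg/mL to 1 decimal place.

τ/t½ = 8/7 ≈ 1.1429, so fraction remaining f = (1/2)^(8/7) ≈ 0.4529.
At steady state, accumulation factor R = 1/(1 − e^(−kτ)) ≈ 1.8278.
Each bolus raises the concentration by D/Vd = 1805/228 ≈ 7.917 μg/mL.
Steady-state peak Cmax,ss = C₀·R ≈ 7.917 × 1.8278 ≈ 14.471 μg/mL.
Peak 14.5 μg/mL vs MTC 12 μg/mL: exceeds toxic threshold.

14.5 μg/mL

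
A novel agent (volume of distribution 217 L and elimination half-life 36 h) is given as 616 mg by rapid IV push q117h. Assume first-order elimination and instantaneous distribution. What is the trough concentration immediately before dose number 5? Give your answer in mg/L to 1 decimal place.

0.3 mg/L

f = (1/2)^(τ/t½) = (1/2)^(117/36) ≈ 0.1051.
C₀ = D/Vd = 616/217 ≈ 2.839 mg/L.
Before the 5th dose, 4 doses have been given. Superposition: Cmin = C₀·(f + f² + … + f^4).
≈ 2.839 × (0.1051 + 0.0110 + 0.0012 + 0.0001) ≈ 2.839 × 0.1174 ≈ 0.333 mg/L.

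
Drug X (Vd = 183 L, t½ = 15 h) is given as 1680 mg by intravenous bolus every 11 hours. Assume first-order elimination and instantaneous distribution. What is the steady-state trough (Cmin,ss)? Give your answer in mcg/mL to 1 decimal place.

13.9 mcg/mL

τ/t½ = 11/15 ≈ 0.73333, so fraction remaining f = (1/2)^(11/15) ≈ 0.6015.
Accumulation ratio R = 1/(1 − f) ≈ 1/0.3985 ≈ 2.5094.
Single-dose peak C₀ = D/Vd = 1680/183 ≈ 9.180 mcg/mL.
Steady-state peak Cmax,ss = C₀·R ≈ 9.180 × 2.5094 ≈ 23.036 mcg/mL.
Steady-state trough Cmin,ss = Cmax,ss·f ≈ 23.036 × 0.6015 ≈ 13.856 mcg/mL.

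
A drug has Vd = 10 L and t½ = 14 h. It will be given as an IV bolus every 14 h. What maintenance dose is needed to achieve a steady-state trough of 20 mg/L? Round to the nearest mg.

τ/t½ = 14/14 ≈ 1, so f = (1/2)^(14/14) ≈ 0.500000.
Cmin,ss = (D/Vd)·f/(1−f), so D = Cmin,ss·Vd·(1−f)/f.
D = 20 × 10 × (1−f)/f ≈ 20 × 10 × 1.00000 ≈ 200.00 mg.

200 mg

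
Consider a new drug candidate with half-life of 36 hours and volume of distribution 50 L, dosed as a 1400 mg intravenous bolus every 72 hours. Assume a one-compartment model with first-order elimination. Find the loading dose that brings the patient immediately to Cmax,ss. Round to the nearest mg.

f = (1/2)^(72/36) ≈ 0.250000; accumulation ratio R = 1/(1−f) ≈ 1.33333.
Loading dose to hit Cmax,ss on first dose: D_load = D_maint·R ≈ 1400 × 1.33333 ≈ 1866.66 mg.

1867 mg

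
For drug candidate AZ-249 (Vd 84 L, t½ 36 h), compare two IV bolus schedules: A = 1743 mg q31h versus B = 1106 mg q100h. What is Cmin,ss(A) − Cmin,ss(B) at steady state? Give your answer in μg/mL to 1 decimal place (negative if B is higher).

23.2 μg/mL

Regimen A: f = (1/2)^(31/36) ≈ 0.5505; Cmin,ss = (1743/84)·f/(1−f) ≈ 25.412 μg/mL.
Regimen B: f = (1/2)^(100/36) ≈ 0.1458; Cmin,ss = (1106/84)·f/(1−f) ≈ 2.247 μg/mL.
Difference ≈ 25.412 − 2.247 ≈ 23.165 μg/mL.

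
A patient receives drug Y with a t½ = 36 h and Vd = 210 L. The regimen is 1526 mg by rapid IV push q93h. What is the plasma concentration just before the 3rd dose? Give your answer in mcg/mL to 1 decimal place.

f = (1/2)^(τ/t½) = (1/2)^(93/36) ≈ 0.1669.
C₀ = D/Vd = 1526/210 ≈ 7.267 mcg/mL.
Before the 3rd dose, 2 doses have been given. Superposition: Cmin = C₀·(f + f²).
≈ 7.267 × (0.1669 + 0.0279) ≈ 7.267 × 0.1948 ≈ 1.416 mcg/mL.

1.4 mcg/mL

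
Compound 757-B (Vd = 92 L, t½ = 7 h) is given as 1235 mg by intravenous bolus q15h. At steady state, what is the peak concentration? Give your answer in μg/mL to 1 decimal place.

k = ln2/t½ = ln2/7 ≈ 0.099021 h⁻¹; fraction remaining f = e^(−kτ) = e^(−0.099021×15) ≈ 0.2264.
Accumulation ratio R = 1/(1 − f) ≈ 1/0.7736 ≈ 1.2927.
Each bolus raises the concentration by D/Vd = 1235/92 ≈ 13.424 μg/mL.
Steady-state peak Cmax,ss = C₀·R ≈ 13.424 × 1.2927 ≈ 17.353 μg/mL.

17.4 μg/mL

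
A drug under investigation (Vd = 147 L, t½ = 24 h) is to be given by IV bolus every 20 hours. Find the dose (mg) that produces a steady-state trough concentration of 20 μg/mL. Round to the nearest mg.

2298 mg

τ/t½ = 20/24 ≈ 0.83333, so f = (1/2)^(20/24) ≈ 0.561231.
Cmin,ss = (D/Vd)·f/(1−f), so D = Cmin,ss·Vd·(1−f)/f.
D = 20 × 147 × (1−f)/f ≈ 20 × 147 × 0.78180 ≈ 2298.49 mg.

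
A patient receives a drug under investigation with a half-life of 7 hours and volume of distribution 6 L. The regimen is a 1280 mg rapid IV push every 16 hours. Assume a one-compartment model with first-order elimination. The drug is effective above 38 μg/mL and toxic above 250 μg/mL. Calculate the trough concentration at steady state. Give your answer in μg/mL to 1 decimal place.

55.0 μg/mL

Over one 16-h interval, 16/7 ≈ 2.2857 half-lives elapse, leaving f ≈ 0.2051 of each dose.
Each bolus raises the concentration by D/Vd = 1280/6 ≈ 213.333 μg/mL.
Steady-state trough Cmin,ss = C₀·f/(1−f) ≈ 213.333 × 0.2051/0.7949 ≈ 55.044 μg/mL.
Trough 55.0 μg/mL vs MEC 38 μg/mL: adequate.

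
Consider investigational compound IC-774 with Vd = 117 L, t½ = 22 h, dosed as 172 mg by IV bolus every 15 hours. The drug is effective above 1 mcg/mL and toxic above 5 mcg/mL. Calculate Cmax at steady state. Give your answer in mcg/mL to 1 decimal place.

3.9 mcg/mL

Over one 15-h interval, 15/22 ≈ 0.68182 half-lives elapse, leaving f ≈ 0.6234 of each dose.
Accumulation ratio R = 1/(1 − f) ≈ 1/0.3766 ≈ 2.6553.
Each bolus raises the concentration by D/Vd = 172/117 ≈ 1.470 mcg/mL.
Steady-state peak Cmax,ss = C₀·R ≈ 1.470 × 2.6553 ≈ 3.903 mcg/mL.
Peak 3.9 mcg/mL vs MTC 5 mcg/mL: below toxic threshold.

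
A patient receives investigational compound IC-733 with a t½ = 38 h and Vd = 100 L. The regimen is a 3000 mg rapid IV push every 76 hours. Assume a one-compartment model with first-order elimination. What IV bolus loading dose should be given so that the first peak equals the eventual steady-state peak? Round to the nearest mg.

4000 mg

f = (1/2)^(76/38) ≈ 0.250000; accumulation ratio R = 1/(1−f) ≈ 1.33333.
Loading dose to hit Cmax,ss on first dose: D_load = D_maint·R ≈ 3000 × 1.33333 ≈ 3999.99 mg.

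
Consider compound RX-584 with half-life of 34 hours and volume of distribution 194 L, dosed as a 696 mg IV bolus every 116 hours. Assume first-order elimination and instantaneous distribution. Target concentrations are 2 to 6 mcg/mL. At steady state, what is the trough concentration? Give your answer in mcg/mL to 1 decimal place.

τ/t½ = 116/34 ≈ 3.4118, so fraction remaining f = (1/2)^(116/34) ≈ 0.0940.
Accumulation ratio R = 1/(1 − f) ≈ 1/0.9060 ≈ 1.1038.
Single-dose peak C₀ = D/Vd = 696/194 ≈ 3.588 mcg/mL.
Cmax,ss = C₀/(1 − f) ≈ 3.588/0.9060 ≈ 3.960 mcg/mL.
One interval later, Cmin,ss = Cmax,ss·e^(−kτ) ≈ 3.960 × 0.0940 ≈ 0.372 mcg/mL.
Trough 0.4 mcg/mL vs MEC 2 mcg/mL: subtherapeutic.

0.4 mcg/mL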